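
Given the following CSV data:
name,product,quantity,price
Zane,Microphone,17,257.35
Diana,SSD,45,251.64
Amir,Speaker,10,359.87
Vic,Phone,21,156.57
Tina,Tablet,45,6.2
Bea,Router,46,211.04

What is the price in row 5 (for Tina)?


Row 5: Tina
Column 'price' = 6.2

ANSWER: 6.2


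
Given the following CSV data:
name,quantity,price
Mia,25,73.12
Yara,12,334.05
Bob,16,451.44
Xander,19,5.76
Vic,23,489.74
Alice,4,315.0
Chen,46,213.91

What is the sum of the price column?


Values in 'price' column:
  Row 1: 73.12
  Row 2: 334.05
  Row 3: 451.44
  Row 4: 5.76
  Row 5: 489.74
  Row 6: 315.0
  Row 7: 213.91
Sum = 73.12 + 334.05 + 451.44 + 5.76 + 489.74 + 315.0 + 213.91 = 1883.02

ANSWER: 1883.02


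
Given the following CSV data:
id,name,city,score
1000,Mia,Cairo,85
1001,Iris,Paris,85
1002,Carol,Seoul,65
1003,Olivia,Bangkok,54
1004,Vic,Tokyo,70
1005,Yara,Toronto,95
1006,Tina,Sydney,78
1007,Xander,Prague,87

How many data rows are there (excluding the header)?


Counting rows (excluding header):
Header: id,name,city,score
Data rows: 8

ANSWER: 8


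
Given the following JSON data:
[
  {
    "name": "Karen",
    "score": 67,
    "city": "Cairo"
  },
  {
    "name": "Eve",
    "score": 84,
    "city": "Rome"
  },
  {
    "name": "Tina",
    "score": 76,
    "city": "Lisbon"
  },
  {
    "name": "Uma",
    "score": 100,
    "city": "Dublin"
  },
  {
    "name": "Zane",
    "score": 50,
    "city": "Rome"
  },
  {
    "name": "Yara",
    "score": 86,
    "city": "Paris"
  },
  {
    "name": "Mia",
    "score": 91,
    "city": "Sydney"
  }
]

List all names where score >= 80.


Filtering records where score >= 80:
  Karen (score=67) -> no
  Eve (score=84) -> YES
  Tina (score=76) -> no
  Uma (score=100) -> YES
  Zane (score=50) -> no
  Yara (score=86) -> YES
  Mia (score=91) -> YES


ANSWER: Eve, Uma, Yara, Mia


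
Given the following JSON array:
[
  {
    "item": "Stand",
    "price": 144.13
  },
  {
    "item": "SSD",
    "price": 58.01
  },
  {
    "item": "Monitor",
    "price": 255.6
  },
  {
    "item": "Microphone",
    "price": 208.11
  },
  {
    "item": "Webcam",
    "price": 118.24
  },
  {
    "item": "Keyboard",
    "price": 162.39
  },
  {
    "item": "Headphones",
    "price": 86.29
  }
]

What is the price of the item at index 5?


Array index 5 -> Keyboard
price = 162.39

ANSWER: 162.39


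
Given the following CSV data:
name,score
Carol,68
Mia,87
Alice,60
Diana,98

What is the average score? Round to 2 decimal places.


Scores: 68, 87, 60, 98
Sum = 313
Count = 4
Average = 313 / 4 = 78.25

ANSWER: 78.25


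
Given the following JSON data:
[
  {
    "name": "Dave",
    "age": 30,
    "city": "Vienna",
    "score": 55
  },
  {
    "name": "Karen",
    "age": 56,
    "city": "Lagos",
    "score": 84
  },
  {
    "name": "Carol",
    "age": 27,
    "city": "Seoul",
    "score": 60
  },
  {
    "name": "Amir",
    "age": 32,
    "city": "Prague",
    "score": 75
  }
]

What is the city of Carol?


Looking up record where name = Carol
Record index: 2
Field 'city' = Seoul

ANSWER: Seoul


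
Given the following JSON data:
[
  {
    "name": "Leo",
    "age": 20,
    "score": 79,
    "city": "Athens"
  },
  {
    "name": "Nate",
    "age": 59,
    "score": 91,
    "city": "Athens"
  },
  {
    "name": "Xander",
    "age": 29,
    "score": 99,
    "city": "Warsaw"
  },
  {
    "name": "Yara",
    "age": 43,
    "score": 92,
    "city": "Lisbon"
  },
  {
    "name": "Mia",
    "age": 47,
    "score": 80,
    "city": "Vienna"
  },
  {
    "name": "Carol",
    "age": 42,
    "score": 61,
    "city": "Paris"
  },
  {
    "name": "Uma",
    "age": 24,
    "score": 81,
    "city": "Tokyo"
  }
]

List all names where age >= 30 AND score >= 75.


Checking both conditions:
  Leo (age=20, score=79) -> no
  Nate (age=59, score=91) -> YES
  Xander (age=29, score=99) -> no
  Yara (age=43, score=92) -> YES
  Mia (age=47, score=80) -> YES
  Carol (age=42, score=61) -> no
  Uma (age=24, score=81) -> no


ANSWER: Nate, Yara, Mia


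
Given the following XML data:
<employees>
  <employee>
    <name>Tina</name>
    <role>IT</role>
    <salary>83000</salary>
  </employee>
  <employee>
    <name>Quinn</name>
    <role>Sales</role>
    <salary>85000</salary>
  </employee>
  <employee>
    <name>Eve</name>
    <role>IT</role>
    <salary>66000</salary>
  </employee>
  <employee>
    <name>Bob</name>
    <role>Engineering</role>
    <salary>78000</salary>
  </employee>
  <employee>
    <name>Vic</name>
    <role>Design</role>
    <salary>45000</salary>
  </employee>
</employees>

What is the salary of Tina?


Searching for <employee> with <name>Tina</name>
Found at position 1
<salary>83000</salary>

ANSWER: 83000


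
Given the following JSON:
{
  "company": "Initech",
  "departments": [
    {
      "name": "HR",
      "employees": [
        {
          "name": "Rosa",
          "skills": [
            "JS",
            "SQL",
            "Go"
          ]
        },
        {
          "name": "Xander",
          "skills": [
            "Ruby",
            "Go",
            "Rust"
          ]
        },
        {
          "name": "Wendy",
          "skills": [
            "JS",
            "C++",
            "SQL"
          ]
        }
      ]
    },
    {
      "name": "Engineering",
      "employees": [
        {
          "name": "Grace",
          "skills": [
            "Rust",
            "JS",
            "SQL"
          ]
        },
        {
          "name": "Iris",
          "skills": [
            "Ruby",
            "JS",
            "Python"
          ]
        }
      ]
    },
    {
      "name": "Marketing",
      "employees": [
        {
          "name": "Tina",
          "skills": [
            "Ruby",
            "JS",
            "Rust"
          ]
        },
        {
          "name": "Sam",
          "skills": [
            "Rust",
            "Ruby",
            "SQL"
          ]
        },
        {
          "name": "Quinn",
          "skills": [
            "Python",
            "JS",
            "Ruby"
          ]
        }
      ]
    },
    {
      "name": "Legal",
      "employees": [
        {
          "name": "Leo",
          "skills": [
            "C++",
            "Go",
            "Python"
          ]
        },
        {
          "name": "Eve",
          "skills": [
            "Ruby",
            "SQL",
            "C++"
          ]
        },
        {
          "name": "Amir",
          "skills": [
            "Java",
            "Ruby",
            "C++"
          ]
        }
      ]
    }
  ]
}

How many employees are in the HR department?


Path: departments[0].employees
Count: 3

ANSWER: 3


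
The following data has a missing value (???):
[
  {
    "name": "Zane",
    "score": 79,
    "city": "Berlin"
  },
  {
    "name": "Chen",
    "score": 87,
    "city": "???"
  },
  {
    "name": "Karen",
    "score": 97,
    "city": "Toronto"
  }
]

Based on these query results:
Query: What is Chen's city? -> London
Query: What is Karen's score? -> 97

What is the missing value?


The missing value is Chen's city
From query: Chen's city = London

ANSWER: London


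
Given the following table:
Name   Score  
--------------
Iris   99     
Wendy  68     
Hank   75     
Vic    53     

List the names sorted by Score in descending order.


Sorting by Score (descending):
  Iris: 99
  Hank: 75
  Wendy: 68
  Vic: 53


ANSWER: Iris, Hank, Wendy, Vic


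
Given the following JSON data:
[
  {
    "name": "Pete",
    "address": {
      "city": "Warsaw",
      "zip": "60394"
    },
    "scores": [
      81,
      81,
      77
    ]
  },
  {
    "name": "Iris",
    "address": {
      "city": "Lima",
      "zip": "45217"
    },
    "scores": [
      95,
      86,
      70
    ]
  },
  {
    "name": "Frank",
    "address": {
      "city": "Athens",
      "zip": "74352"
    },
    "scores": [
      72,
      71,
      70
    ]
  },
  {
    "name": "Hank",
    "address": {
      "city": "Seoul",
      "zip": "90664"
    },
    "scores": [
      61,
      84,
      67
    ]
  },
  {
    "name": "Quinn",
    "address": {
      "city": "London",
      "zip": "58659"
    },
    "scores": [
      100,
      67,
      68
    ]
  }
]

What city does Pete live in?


Path: records[0].address.city
Value: Warsaw

ANSWER: Warsaw


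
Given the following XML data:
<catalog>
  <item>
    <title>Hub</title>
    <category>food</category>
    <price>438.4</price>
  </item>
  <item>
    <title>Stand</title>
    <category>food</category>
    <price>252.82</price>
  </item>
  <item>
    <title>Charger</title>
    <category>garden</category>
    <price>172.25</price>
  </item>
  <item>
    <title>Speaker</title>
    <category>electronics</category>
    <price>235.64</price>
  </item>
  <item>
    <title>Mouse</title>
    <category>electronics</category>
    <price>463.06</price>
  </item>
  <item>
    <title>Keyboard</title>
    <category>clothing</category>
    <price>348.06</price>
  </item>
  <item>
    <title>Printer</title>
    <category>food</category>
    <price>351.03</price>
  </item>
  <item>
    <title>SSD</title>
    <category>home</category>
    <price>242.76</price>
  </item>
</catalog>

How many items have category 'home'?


Scanning <item> elements for <category>home</category>:
  Item 8: SSD -> MATCH
Count: 1

ANSWER: 1


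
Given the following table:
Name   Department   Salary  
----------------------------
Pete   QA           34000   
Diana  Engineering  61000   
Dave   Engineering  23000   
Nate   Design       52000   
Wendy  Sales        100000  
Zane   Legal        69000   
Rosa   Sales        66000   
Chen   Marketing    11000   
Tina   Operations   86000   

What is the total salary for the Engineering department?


Engineering department members:
  Diana: 61000
  Dave: 23000
Total = 61000 + 23000 = 84000

ANSWER: 84000


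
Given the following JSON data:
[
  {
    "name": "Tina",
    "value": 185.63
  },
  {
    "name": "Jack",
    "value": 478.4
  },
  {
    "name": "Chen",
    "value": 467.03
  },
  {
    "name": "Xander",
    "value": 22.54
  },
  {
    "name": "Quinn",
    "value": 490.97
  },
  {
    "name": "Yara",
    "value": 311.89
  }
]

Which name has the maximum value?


Comparing values:
  Tina: 185.63
  Jack: 478.4
  Chen: 467.03
  Xander: 22.54
  Quinn: 490.97
  Yara: 311.89
Maximum: Quinn (490.97)

ANSWER: Quinn


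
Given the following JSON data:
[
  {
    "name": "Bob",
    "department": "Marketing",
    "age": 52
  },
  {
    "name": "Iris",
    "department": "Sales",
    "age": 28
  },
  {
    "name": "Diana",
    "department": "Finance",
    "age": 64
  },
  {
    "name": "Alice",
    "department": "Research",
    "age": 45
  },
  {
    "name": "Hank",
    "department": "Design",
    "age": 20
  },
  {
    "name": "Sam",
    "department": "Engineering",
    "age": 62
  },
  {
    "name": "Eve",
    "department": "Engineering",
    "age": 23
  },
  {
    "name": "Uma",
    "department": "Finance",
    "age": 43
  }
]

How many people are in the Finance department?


Scanning records for department = Finance
  Record 2: Diana
  Record 7: Uma
Count: 2

ANSWER: 2


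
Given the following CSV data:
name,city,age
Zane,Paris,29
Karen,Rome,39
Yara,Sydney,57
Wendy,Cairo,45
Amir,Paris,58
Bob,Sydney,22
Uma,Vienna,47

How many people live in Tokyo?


Scanning city column for 'Tokyo':
Total matches: 0

ANSWER: 0


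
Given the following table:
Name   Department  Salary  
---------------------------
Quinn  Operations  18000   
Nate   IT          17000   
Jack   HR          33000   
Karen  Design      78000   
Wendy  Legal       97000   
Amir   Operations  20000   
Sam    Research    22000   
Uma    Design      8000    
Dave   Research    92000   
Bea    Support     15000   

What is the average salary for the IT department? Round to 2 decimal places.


IT department members:
  Nate: 17000
Sum = 17000
Count = 1
Average = 17000 / 1 = 17000.00

ANSWER: 17000.00


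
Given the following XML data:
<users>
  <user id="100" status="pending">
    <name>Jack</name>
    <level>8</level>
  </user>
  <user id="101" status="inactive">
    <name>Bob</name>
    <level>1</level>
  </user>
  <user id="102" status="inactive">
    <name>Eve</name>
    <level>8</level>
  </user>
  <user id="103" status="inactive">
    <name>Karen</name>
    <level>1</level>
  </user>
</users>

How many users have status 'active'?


Counting users with status='active':
Count: 0

ANSWER: 0


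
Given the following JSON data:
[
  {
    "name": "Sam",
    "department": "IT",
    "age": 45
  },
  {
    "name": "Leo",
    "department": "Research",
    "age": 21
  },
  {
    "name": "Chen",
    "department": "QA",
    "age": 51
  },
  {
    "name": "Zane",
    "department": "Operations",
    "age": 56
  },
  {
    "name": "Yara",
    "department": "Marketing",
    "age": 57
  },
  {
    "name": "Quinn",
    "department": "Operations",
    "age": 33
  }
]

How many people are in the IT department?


Scanning records for department = IT
  Record 0: Sam
Count: 1

ANSWER: 1


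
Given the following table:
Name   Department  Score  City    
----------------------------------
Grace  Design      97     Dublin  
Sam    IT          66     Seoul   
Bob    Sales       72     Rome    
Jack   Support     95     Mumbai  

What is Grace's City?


Row 1: Grace
City = Dublin

ANSWER: Dublin


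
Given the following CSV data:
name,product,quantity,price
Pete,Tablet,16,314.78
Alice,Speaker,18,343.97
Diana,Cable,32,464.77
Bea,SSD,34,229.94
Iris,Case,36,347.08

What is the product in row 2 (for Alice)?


Row 2: Alice
Column 'product' = Speaker

ANSWER: Speaker


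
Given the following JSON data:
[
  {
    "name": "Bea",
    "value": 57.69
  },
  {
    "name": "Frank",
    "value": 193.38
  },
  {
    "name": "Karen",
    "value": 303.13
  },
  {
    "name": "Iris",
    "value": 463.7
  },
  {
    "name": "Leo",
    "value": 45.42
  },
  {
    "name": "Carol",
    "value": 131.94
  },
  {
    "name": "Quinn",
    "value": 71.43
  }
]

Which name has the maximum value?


Comparing values:
  Bea: 57.69
  Frank: 193.38
  Karen: 303.13
  Iris: 463.7
  Leo: 45.42
  Carol: 131.94
  Quinn: 71.43
Maximum: Iris (463.7)

ANSWER: Iris


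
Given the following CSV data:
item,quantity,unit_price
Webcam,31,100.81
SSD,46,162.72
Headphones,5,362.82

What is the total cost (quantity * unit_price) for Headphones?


Row: Headphones
quantity = 5
unit_price = 362.82
total = 5 * 362.82 = 1814.1

ANSWER: 1814.1


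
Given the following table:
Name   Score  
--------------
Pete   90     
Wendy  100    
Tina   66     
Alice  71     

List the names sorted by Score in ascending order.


Sorting by Score (ascending):
  Tina: 66
  Alice: 71
  Pete: 90
  Wendy: 100


ANSWER: Tina, Alice, Pete, Wendy


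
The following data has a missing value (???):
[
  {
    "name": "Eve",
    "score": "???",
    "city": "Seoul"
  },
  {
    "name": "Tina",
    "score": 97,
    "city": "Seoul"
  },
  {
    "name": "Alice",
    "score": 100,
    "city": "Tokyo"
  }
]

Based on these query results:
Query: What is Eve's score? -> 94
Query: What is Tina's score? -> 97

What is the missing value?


The missing value is Eve's score
From query: Eve's score = 94

ANSWER: 94


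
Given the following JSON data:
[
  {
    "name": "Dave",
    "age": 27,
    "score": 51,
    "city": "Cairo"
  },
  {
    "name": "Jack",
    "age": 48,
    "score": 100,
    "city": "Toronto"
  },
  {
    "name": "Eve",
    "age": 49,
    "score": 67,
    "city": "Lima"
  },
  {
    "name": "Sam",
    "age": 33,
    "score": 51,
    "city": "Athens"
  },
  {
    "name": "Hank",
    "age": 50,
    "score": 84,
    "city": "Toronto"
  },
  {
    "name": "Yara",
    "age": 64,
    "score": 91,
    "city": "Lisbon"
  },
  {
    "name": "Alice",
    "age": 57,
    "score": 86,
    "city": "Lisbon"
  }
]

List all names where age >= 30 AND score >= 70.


Checking both conditions:
  Dave (age=27, score=51) -> no
  Jack (age=48, score=100) -> YES
  Eve (age=49, score=67) -> no
  Sam (age=33, score=51) -> no
  Hank (age=50, score=84) -> YES
  Yara (age=64, score=91) -> YES
  Alice (age=57, score=86) -> YES


ANSWER: Jack, Hank, Yara, Alice


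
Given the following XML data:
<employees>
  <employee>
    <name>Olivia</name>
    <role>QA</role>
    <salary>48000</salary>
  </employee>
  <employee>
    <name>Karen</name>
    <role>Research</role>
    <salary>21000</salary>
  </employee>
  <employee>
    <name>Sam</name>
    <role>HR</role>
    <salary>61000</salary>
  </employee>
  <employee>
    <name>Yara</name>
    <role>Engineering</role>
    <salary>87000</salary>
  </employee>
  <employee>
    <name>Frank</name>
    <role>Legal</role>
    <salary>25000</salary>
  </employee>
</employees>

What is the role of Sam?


Searching for <employee> with <name>Sam</name>
Found at position 3
<role>HR</role>

ANSWER: HR


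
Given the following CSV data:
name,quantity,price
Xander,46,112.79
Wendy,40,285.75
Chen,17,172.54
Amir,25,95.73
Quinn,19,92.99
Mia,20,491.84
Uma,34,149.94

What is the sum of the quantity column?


Values in 'quantity' column:
  Row 1: 46
  Row 2: 40
  Row 3: 17
  Row 4: 25
  Row 5: 19
  Row 6: 20
  Row 7: 34
Sum = 46 + 40 + 17 + 25 + 19 + 20 + 34 = 201

ANSWER: 201


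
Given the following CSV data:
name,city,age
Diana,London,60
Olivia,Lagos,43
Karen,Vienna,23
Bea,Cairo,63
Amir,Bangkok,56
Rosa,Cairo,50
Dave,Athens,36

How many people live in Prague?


Scanning city column for 'Prague':
Total matches: 0

ANSWER: 0


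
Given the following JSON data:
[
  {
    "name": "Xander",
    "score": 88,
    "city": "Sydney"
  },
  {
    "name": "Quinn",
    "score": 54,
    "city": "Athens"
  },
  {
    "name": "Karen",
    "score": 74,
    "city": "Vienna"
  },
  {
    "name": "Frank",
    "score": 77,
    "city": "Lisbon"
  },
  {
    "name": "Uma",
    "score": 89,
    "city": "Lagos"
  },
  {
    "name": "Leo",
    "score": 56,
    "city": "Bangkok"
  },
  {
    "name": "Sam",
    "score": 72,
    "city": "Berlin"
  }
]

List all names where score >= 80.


Filtering records where score >= 80:
  Xander (score=88) -> YES
  Quinn (score=54) -> no
  Karen (score=74) -> no
  Frank (score=77) -> no
  Uma (score=89) -> YES
  Leo (score=56) -> no
  Sam (score=72) -> no


ANSWER: Xander, Uma


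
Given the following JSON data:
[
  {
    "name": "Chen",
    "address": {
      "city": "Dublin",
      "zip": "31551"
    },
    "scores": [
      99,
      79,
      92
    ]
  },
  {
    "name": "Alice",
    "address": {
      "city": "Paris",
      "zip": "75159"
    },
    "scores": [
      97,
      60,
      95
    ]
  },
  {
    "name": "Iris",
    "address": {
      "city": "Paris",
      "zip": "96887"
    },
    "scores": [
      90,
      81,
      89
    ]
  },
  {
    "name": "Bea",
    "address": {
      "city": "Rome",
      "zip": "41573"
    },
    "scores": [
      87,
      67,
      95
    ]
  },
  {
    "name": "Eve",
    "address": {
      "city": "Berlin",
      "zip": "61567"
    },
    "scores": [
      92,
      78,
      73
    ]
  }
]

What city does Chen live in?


Path: records[0].address.city
Value: Dublin

ANSWER: Dublin


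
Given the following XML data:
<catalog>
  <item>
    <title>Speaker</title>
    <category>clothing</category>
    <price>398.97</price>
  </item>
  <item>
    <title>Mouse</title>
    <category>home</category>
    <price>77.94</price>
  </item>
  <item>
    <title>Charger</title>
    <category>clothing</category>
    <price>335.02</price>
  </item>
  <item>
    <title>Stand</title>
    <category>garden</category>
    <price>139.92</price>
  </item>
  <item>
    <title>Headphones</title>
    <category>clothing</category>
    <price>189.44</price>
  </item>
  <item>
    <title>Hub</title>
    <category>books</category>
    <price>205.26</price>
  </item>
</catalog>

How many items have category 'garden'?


Scanning <item> elements for <category>garden</category>:
  Item 4: Stand -> MATCH
Count: 1

ANSWER: 1


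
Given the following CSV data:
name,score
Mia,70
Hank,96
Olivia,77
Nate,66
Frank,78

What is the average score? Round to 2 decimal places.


Scores: 70, 96, 77, 66, 78
Sum = 387
Count = 5
Average = 387 / 5 = 77.40

ANSWER: 77.40


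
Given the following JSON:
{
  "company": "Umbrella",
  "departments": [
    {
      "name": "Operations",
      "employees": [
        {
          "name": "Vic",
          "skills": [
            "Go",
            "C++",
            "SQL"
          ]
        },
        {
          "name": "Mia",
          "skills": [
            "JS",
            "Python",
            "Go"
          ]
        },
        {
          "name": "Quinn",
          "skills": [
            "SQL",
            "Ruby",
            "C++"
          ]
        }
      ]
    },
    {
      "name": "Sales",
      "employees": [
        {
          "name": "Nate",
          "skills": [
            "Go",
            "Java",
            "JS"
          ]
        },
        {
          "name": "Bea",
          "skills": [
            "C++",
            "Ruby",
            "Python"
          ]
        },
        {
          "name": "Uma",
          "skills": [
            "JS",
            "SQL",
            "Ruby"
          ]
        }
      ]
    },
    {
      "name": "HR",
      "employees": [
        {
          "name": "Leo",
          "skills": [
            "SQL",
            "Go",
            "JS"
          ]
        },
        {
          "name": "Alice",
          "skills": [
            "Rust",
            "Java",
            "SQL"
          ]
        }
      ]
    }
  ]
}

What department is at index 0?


Path: departments[0].name
Value: Operations

ANSWER: Operations


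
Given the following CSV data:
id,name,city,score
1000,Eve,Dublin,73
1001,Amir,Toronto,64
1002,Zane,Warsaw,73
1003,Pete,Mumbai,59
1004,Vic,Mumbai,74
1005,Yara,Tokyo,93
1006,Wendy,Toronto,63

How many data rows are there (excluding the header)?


Counting rows (excluding header):
Header: id,name,city,score
Data rows: 7

ANSWER: 7


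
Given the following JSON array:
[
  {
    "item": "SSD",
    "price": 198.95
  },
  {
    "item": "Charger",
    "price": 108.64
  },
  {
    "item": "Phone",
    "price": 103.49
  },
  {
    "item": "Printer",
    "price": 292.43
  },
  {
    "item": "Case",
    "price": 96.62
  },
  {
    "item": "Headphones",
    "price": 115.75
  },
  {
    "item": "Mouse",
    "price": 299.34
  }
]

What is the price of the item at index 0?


Array index 0 -> SSD
price = 198.95

ANSWER: 198.95


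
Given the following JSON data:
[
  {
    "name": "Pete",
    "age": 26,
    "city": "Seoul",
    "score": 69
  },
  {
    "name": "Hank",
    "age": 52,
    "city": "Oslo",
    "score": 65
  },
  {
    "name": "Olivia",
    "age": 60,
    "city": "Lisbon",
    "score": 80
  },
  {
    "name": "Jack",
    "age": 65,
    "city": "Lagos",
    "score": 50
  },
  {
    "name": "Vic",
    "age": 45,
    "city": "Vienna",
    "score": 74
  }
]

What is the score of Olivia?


Looking up record where name = Olivia
Record index: 2
Field 'score' = 80

ANSWER: 80


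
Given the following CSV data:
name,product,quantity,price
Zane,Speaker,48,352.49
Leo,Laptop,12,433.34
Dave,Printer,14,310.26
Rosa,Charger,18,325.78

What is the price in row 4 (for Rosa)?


Row 4: Rosa
Column 'price' = 325.78

ANSWER: 325.78


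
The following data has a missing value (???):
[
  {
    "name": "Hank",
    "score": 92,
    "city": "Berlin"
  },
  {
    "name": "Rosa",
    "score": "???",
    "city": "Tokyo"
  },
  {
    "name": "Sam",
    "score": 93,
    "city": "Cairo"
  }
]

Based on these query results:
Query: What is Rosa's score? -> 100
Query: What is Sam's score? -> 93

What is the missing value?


The missing value is Rosa's score
From query: Rosa's score = 100

ANSWER: 100


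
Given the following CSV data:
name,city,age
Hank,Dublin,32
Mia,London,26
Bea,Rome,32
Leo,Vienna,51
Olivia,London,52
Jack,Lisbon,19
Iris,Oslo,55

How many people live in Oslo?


Scanning city column for 'Oslo':
  Row 7: Iris -> MATCH
Total matches: 1

ANSWER: 1


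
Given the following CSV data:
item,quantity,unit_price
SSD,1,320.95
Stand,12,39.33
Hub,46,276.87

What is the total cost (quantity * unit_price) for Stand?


Row: Stand
quantity = 12
unit_price = 39.33
total = 12 * 39.33 = 471.96

ANSWER: 471.96


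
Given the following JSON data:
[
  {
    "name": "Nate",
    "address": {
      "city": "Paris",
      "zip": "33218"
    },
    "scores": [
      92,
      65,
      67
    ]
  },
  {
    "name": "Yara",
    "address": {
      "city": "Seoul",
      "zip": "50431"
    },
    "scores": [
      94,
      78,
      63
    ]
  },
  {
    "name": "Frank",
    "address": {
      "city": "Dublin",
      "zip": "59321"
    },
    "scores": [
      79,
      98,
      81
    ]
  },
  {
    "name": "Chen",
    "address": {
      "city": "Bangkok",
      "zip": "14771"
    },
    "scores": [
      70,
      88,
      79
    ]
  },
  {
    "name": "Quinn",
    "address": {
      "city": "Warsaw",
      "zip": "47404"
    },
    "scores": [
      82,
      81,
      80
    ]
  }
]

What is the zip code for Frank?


Path: records[2].address.zip
Value: 59321

ANSWER: 59321


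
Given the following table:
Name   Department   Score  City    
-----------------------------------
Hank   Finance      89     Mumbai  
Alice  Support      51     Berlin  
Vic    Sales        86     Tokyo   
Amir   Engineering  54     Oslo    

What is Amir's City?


Row 4: Amir
City = Oslo

ANSWER: Oslo


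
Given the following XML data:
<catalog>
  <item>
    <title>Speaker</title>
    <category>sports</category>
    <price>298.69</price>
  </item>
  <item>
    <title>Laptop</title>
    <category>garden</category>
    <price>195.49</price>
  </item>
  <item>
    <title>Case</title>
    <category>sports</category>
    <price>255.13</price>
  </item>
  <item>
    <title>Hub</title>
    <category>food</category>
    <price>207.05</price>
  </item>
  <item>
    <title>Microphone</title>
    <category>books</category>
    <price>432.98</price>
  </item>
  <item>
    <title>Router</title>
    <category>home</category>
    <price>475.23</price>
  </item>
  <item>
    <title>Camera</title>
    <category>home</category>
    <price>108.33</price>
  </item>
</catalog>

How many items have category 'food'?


Scanning <item> elements for <category>food</category>:
  Item 4: Hub -> MATCH
Count: 1

ANSWER: 1


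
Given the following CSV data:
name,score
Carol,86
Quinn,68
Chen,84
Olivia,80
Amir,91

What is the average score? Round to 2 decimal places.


Scores: 86, 68, 84, 80, 91
Sum = 409
Count = 5
Average = 409 / 5 = 81.80

ANSWER: 81.80


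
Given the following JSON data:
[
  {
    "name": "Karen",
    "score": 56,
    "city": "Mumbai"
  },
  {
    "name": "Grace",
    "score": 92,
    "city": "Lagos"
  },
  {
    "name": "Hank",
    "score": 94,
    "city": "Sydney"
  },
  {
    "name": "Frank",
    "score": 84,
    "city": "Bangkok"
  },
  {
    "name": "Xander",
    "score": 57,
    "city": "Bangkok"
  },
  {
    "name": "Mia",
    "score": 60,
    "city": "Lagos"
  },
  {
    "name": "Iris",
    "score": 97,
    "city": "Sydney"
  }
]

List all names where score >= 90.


Filtering records where score >= 90:
  Karen (score=56) -> no
  Grace (score=92) -> YES
  Hank (score=94) -> YES
  Frank (score=84) -> no
  Xander (score=57) -> no
  Mia (score=60) -> no
  Iris (score=97) -> YES


ANSWER: Grace, Hank, Iris


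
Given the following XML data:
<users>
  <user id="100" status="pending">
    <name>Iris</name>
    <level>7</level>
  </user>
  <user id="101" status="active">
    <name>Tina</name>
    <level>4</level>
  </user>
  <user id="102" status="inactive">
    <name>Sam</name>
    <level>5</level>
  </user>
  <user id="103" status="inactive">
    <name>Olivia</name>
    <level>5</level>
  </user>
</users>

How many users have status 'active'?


Counting users with status='active':
  Tina (id=101) -> MATCH
Count: 1

ANSWER: 1


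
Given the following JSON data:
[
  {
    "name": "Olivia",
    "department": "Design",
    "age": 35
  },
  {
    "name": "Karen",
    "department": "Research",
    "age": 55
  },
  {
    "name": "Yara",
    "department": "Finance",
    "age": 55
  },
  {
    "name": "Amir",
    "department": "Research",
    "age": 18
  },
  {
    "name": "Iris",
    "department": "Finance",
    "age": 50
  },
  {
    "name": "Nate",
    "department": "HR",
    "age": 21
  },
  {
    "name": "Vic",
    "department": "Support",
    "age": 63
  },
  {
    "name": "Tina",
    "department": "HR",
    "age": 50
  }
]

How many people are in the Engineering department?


Scanning records for department = Engineering
  No matches found
Count: 0

ANSWER: 0


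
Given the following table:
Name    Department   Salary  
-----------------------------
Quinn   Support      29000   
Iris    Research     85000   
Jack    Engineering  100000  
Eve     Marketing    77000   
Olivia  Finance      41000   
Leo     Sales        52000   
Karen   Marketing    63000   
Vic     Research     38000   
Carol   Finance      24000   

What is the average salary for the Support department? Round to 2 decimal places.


Support department members:
  Quinn: 29000
Sum = 29000
Count = 1
Average = 29000 / 1 = 29000.00

ANSWER: 29000.00


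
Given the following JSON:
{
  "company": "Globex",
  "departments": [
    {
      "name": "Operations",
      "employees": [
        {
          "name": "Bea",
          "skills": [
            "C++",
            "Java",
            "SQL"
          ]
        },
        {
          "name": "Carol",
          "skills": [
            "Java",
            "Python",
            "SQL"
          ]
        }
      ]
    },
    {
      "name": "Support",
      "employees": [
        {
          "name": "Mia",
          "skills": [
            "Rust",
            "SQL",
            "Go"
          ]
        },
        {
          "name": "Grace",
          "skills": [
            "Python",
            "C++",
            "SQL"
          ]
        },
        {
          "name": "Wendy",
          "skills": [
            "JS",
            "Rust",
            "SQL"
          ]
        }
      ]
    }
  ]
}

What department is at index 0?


Path: departments[0].name
Value: Operations

ANSWER: Operations


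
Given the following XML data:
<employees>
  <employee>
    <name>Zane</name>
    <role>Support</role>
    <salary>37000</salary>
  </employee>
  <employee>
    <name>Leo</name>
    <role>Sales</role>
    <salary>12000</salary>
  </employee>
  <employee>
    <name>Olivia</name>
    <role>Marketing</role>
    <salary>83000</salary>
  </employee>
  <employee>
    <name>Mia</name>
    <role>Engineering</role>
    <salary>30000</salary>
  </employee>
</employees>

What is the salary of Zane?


Searching for <employee> with <name>Zane</name>
Found at position 1
<salary>37000</salary>

ANSWER: 37000


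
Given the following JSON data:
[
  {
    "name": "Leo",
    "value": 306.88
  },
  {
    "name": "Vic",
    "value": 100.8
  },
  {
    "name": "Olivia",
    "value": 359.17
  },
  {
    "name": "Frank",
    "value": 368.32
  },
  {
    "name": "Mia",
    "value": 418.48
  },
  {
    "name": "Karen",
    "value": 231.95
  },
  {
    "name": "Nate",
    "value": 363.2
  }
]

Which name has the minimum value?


Comparing values:
  Leo: 306.88
  Vic: 100.8
  Olivia: 359.17
  Frank: 368.32
  Mia: 418.48
  Karen: 231.95
  Nate: 363.2
Minimum: Vic (100.8)

ANSWER: Vic


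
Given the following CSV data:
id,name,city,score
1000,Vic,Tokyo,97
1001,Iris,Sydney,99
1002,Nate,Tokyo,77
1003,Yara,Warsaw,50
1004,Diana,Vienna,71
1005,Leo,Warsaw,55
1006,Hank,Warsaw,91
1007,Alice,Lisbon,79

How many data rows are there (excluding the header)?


Counting rows (excluding header):
Header: id,name,city,score
Data rows: 8

ANSWER: 8


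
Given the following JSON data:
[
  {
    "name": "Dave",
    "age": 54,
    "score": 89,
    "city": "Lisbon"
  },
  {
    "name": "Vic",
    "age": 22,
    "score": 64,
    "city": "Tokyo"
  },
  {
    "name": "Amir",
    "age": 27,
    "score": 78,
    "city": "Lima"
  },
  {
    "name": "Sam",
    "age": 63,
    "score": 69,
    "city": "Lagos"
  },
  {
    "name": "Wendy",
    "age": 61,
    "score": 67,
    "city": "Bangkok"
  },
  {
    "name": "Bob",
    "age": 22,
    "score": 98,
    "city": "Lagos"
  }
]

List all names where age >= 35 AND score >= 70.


Checking both conditions:
  Dave (age=54, score=89) -> YES
  Vic (age=22, score=64) -> no
  Amir (age=27, score=78) -> no
  Sam (age=63, score=69) -> no
  Wendy (age=61, score=67) -> no
  Bob (age=22, score=98) -> no


ANSWER: Dave


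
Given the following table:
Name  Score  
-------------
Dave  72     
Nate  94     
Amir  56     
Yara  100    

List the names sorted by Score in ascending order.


Sorting by Score (ascending):
  Amir: 56
  Dave: 72
  Nate: 94
  Yara: 100


ANSWER: Amir, Dave, Nate, Yara


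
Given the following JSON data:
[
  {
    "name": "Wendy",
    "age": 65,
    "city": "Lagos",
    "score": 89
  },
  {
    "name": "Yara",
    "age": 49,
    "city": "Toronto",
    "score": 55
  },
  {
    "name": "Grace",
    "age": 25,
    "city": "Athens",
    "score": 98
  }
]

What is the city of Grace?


Looking up record where name = Grace
Record index: 2
Field 'city' = Athens

ANSWER: Athens


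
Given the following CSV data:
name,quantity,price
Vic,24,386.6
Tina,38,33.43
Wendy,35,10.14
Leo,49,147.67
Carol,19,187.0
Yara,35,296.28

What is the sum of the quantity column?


Values in 'quantity' column:
  Row 1: 24
  Row 2: 38
  Row 3: 35
  Row 4: 49
  Row 5: 19
  Row 6: 35
Sum = 24 + 38 + 35 + 49 + 19 + 35 = 200

ANSWER: 200


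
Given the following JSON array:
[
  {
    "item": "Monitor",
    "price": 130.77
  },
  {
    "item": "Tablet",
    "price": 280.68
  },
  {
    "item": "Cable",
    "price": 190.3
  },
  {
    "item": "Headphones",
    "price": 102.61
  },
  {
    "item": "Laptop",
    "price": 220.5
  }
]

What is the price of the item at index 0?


Array index 0 -> Monitor
price = 130.77

ANSWER: 130.77


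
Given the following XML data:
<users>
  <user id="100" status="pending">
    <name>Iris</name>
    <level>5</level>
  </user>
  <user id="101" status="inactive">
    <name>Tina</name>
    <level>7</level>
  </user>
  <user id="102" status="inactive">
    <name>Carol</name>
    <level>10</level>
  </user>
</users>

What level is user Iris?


Finding user: Iris
<level>5</level>

ANSWER: 5


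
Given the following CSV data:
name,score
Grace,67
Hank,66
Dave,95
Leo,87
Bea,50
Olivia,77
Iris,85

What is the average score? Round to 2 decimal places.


Scores: 67, 66, 95, 87, 50, 77, 85
Sum = 527
Count = 7
Average = 527 / 7 = 75.29

ANSWER: 75.29


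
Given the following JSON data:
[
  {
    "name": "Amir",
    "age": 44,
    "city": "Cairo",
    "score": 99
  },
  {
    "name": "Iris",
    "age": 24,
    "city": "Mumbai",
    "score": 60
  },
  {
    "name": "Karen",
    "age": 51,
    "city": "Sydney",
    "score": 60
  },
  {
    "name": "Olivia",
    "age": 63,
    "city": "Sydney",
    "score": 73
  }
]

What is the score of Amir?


Looking up record where name = Amir
Record index: 0
Field 'score' = 99

ANSWER: 99


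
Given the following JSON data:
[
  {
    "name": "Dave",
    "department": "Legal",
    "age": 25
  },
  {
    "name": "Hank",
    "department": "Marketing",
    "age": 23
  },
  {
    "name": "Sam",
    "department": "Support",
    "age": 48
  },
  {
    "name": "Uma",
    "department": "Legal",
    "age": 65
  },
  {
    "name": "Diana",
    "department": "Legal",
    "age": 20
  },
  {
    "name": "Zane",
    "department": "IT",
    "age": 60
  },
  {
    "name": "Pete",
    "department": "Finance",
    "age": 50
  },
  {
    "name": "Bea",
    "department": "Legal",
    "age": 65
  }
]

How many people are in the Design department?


Scanning records for department = Design
  No matches found
Count: 0

ANSWER: 0


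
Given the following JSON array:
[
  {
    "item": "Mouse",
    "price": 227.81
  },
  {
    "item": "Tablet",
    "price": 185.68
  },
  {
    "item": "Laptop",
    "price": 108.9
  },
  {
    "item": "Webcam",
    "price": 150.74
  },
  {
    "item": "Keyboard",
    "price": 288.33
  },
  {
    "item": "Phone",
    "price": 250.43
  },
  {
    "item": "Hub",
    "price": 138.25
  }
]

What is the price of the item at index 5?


Array index 5 -> Phone
price = 250.43

ANSWER: 250.43


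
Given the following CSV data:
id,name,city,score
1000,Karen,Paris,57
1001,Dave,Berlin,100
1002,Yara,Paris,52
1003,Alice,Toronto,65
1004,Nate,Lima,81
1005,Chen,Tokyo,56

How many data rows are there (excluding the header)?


Counting rows (excluding header):
Header: id,name,city,score
Data rows: 6

ANSWER: 6


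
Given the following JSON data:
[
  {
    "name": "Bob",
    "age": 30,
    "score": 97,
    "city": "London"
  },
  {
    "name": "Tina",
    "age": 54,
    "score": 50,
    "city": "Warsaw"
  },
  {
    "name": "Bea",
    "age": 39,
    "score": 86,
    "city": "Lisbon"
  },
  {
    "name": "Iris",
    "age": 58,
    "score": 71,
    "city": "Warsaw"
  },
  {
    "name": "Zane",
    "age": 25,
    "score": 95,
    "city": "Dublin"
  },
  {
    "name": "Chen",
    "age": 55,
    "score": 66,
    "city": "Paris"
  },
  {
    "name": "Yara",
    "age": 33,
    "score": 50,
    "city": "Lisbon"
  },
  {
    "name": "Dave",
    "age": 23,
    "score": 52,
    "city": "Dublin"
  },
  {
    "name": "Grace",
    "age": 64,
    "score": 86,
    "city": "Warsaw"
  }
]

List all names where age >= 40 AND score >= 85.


Checking both conditions:
  Bob (age=30, score=97) -> no
  Tina (age=54, score=50) -> no
  Bea (age=39, score=86) -> no
  Iris (age=58, score=71) -> no
  Zane (age=25, score=95) -> no
  Chen (age=55, score=66) -> no
  Yara (age=33, score=50) -> no
  Dave (age=23, score=52) -> no
  Grace (age=64, score=86) -> YES


ANSWER: Grace


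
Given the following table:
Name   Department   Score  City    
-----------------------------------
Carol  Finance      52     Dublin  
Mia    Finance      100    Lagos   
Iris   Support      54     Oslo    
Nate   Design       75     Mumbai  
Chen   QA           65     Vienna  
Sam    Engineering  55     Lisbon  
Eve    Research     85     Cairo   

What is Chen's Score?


Row 5: Chen
Score = 65

ANSWER: 65


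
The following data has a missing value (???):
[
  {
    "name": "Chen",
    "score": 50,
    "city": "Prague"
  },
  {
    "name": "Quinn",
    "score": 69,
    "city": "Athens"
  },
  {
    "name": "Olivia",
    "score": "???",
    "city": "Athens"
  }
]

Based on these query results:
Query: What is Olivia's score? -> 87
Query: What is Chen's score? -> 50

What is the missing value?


The missing value is Olivia's score
From query: Olivia's score = 87

ANSWER: 87


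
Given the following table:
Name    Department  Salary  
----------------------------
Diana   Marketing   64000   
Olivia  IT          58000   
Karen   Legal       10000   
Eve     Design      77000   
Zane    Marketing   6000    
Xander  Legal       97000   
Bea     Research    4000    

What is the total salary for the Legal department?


Legal department members:
  Karen: 10000
  Xander: 97000
Total = 10000 + 97000 = 107000

ANSWER: 107000


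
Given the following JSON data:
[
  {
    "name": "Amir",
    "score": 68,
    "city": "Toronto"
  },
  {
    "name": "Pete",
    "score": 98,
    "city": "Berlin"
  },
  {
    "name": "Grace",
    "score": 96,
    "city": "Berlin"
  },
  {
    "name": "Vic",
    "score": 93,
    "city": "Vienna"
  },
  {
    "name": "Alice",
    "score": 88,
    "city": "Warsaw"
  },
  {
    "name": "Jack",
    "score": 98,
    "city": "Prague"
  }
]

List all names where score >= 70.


Filtering records where score >= 70:
  Amir (score=68) -> no
  Pete (score=98) -> YES
  Grace (score=96) -> YES
  Vic (score=93) -> YES
  Alice (score=88) -> YES
  Jack (score=98) -> YES


ANSWER: Pete, Grace, Vic, Alice, Jack


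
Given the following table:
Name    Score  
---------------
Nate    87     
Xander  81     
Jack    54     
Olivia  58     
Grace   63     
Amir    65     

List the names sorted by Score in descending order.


Sorting by Score (descending):
  Nate: 87
  Xander: 81
  Amir: 65
  Grace: 63
  Olivia: 58
  Jack: 54


ANSWER: Nate, Xander, Amir, Grace, Olivia, Jack
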